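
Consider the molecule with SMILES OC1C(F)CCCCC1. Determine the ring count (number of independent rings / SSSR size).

In SMILES, each pair of matching ring-closure digits denotes one ring-closing bond; the number of such bonds equals the number of independent rings.
Ring-closure bonds here: 1.

1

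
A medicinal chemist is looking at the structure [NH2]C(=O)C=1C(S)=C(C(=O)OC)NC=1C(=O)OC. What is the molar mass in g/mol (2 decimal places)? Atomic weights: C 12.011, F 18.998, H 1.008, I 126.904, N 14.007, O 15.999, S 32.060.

258.25 g/mol

First, the molecular formula is C9H10N2O5S (counting implicit H from valence).
  C: 9 × 12.011 = 108.099
  H: 10 × 1.008 = 10.080
  N: 2 × 14.007 = 28.014
  O: 5 × 15.999 = 79.995
  S: 1 × 32.060 = 32.060
Sum: 9×12.011 + 10×1.008 + 2×14.007 + 5×15.999 + 1×32.060 = 258.248 → 258.25 g/mol.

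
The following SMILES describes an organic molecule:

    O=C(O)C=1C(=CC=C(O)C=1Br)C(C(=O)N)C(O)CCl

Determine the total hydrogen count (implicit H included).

11

Walk through each heavy atom and fill implicit hydrogens from standard valence (C 4, N 3, O 2, S 2, halogen 1):
  atom 1: O, bond orders sum to 2 (valence 2) → 0 H
  atom 2: C, bond orders sum to 4 (valence 4) → 0 H
  atom 3: O, bond orders sum to 1 (valence 2) → 1 H
  atom 4: C, bond orders sum to 4 (valence 4) → 0 H
  atom 5: C, bond orders sum to 4 (valence 4) → 0 H
  atom 6: C, bond orders sum to 3 (valence 4) → 1 H
  atom 7: C, bond orders sum to 3 (valence 4) → 1 H
  atom 8: C, bond orders sum to 4 (valence 4) → 0 H
  atom 9: O, bond orders sum to 1 (valence 2) → 1 H
  atom 10: C, bond orders sum to 4 (valence 4) → 0 H
  atom 11: Br (halogen, monovalent) → 0 H
  atom 12: C, bond orders sum to 3 (valence 4) → 1 H
  atom 13: C, bond orders sum to 4 (valence 4) → 0 H
  atom 14: O, bond orders sum to 2 (valence 2) → 0 H
  atom 15: N, bond orders sum to 1 (valence 3) → 2 H
  atom 16: C, bond orders sum to 3 (valence 4) → 1 H
  atom 17: O, bond orders sum to 1 (valence 2) → 1 H
  atom 18: C, bond orders sum to 2 (valence 4) → 2 H
  atom 19: Cl (halogen, monovalent) → 0 H
Total hydrogens: 11.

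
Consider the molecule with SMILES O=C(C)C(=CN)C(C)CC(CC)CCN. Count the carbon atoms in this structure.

Count every carbon token in the SMILES (each C, including those in ring-closure positions and inside branches).
Carbon count: 12.

12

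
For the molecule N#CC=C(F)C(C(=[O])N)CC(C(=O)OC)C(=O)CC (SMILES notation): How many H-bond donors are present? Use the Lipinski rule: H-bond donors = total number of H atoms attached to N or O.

Donors: find every N or O and count the H atoms it carries.
  atom 1 (N): bond orders sum to 3 → 0 H
  atom 8 (O): bond orders sum to 2 → 0 H
  atom 9 (N): bond orders sum to 1 → 2 H
  atom 13 (O): bond orders sum to 2 → 0 H
  atom 14 (O): bond orders sum to 2 → 0 H
  atom 17 (O): bond orders sum to 2 → 0 H
Lipinski HBD = 2.

2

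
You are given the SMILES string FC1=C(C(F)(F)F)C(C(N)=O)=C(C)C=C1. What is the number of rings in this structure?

1

In SMILES, each pair of matching ring-closure digits denotes one ring-closing bond; the number of such bonds equals the number of independent rings.
Ring-closure bonds here: 1.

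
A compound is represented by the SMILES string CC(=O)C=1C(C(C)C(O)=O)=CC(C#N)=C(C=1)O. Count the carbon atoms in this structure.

12

Count every carbon token in the SMILES (each C, including those in ring-closure positions and inside branches).
Carbon count: 12.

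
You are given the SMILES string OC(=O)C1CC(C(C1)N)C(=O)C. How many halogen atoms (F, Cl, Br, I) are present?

0

Scan the SMILES for the halogen motif — none present.
Groups that are present: 1 carboxylic acid, 1 ketone, 1 primary amine.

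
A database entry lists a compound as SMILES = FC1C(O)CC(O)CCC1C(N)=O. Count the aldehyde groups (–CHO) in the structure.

Scan the SMILES for the aldehyde motif — none present.
Groups that are present: 1 amide, 2 hydroxyl.

0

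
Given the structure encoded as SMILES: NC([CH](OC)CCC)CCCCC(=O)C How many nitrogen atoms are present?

1

Scan the SMILES for N atoms (remember two-letter symbols like Cl and Br are single atoms).
Nitrogen count: 1.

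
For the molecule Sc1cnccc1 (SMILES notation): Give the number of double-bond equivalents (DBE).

Molecular formula: C5H5NS.
DoU = (2C + 2 + N − H − X) / 2, where X is the halogen count and O/S are ignored.
    = (2·5 + 2 + 1 − 5 − 0) / 2 = 8 / 2 = 4.

4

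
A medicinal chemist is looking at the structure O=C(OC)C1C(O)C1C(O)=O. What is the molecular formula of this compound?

C6H8O5

Walk through each heavy atom and fill implicit hydrogens from standard valence (C 4, N 3, O 2, S 2, halogen 1):
  atom 1: O, bond orders sum to 2 (valence 2) → 0 H
  atom 2: C, bond orders sum to 4 (valence 4) → 0 H
  atom 3: O, bond orders sum to 2 (valence 2) → 0 H
  atom 4: C, bond orders sum to 1 (valence 4) → 3 H
  atom 5: C, bond orders sum to 3 (valence 4) → 1 H
  atom 6: C, bond orders sum to 3 (valence 4) → 1 H
  atom 7: O, bond orders sum to 1 (valence 2) → 1 H
  atom 8: C, bond orders sum to 3 (valence 4) → 1 H
  atom 9: C, bond orders sum to 4 (valence 4) → 0 H
  atom 10: O, bond orders sum to 1 (valence 2) → 1 H
  atom 11: O, bond orders sum to 2 (valence 2) → 0 H
Totals → C:6, H:8, O:5.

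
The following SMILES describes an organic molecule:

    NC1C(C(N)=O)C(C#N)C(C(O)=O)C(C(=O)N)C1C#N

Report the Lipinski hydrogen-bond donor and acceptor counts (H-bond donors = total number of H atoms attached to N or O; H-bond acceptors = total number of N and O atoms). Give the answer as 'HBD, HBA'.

Donors: find every N or O and count the H atoms it carries.
  atom 1 (N): bond orders sum to 1 → 2 H
  atom 5 (N): bond orders sum to 1 → 2 H
  atom 6 (O): bond orders sum to 2 → 0 H
  atom 9 (N): bond orders sum to 3 → 0 H
  atom 12 (O): bond orders sum to 1 → 1 H
  atom 13 (O): bond orders sum to 2 → 0 H
  atom 16 (O): bond orders sum to 2 → 0 H
  atom 17 (N): bond orders sum to 1 → 2 H
  atom 20 (N): bond orders sum to 3 → 0 H
Lipinski HBD = 7.
Acceptors: N atoms = 5, O atoms = 4 → HBA = 9.

7, 9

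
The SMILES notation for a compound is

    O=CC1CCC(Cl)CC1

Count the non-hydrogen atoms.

Every atom symbol written in the SMILES (organic subset) is one heavy atom; implicit H are not written.
Heavy atoms by element → C:7, Cl:1, O:1.
Total: 9.

9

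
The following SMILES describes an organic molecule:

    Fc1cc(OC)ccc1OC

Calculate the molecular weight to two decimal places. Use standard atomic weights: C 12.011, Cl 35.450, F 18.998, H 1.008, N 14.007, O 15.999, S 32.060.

First, the molecular formula is C8H9FO2 (counting implicit H from valence).
  C: 8 × 12.011 = 96.088
  F: 1 × 18.998 = 18.998
  H: 9 × 1.008 = 9.072
  O: 2 × 15.999 = 31.998
Sum: 8×12.011 + 1×18.998 + 9×1.008 + 2×15.999 = 156.156 → 156.16 g/mol.

156.16 g/mol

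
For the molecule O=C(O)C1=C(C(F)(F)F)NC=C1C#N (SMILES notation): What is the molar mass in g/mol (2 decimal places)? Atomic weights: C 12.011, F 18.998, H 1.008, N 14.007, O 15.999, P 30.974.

First, the molecular formula is C7H3F3N2O2 (counting implicit H from valence).
  C: 7 × 12.011 = 84.077
  F: 3 × 18.998 = 56.994
  H: 3 × 1.008 = 3.024
  N: 2 × 14.007 = 28.014
  O: 2 × 15.999 = 31.998
Sum: 7×12.011 + 3×18.998 + 3×1.008 + 2×14.007 + 2×15.999 = 204.107 → 204.11 g/mol.

204.11 g/mol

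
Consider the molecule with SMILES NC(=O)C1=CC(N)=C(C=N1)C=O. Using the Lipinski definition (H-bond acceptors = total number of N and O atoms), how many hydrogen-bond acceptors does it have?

5

N atoms: 3; O atoms: 2.
Lipinski HBA = 3 + 2 = 5.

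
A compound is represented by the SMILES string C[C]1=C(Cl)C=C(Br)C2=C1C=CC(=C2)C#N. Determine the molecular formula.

Walk through each heavy atom and fill implicit hydrogens from standard valence (C 4, N 3, O 2, S 2, halogen 1):
  atom 1: C, bond orders sum to 1 (valence 4) → 3 H
  atom 2: C with explicit H count 0
  atom 3: C, bond orders sum to 4 (valence 4) → 0 H
  atom 4: Cl (halogen, monovalent) → 0 H
  atom 5: C, bond orders sum to 3 (valence 4) → 1 H
  atom 6: C, bond orders sum to 4 (valence 4) → 0 H
  atom 7: Br (halogen, monovalent) → 0 H
  atom 8: C, bond orders sum to 4 (valence 4) → 0 H
  atom 9: C, bond orders sum to 4 (valence 4) → 0 H
  atom 10: C, bond orders sum to 3 (valence 4) → 1 H
  atom 11: C, bond orders sum to 3 (valence 4) → 1 H
  atom 12: C, bond orders sum to 4 (valence 4) → 0 H
  atom 13: C, bond orders sum to 3 (valence 4) → 1 H
  atom 14: C, bond orders sum to 4 (valence 4) → 0 H
  atom 15: N, bond orders sum to 3 (valence 3) → 0 H
Totals → C:12, H:7, Br:1, Cl:1, N:1.
In Hill order: C12H7BrClN.

C12H7BrClN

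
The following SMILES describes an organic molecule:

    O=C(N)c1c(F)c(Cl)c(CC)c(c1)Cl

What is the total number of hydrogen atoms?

Walk through each heavy atom and fill implicit hydrogens from standard valence (C 4, N 3, O 2, S 2, halogen 1); for lowercase aromatic atoms, an aromatic c carries 1 H when it has two neighbours and 0 H with three, and aromatic n carries 0 H:
  atom 1: O, bond orders sum to 2 (valence 2) → 0 H
  atom 2: C, bond orders sum to 4 (valence 4) → 0 H
  atom 3: N, bond orders sum to 1 (valence 3) → 2 H
  atom 4: aromatic c, 3 neighbours → 0 H
  atom 5: aromatic c, 3 neighbours → 0 H
  atom 6: F (halogen, monovalent) → 0 H
  atom 7: aromatic c, 3 neighbours → 0 H
  atom 8: Cl (halogen, monovalent) → 0 H
  atom 9: aromatic c, 3 neighbours → 0 H
  atom 10: C, bond orders sum to 2 (valence 4) → 2 H
  atom 11: C, bond orders sum to 1 (valence 4) → 3 H
  atom 12: aromatic c, 3 neighbours → 0 H
  atom 13: aromatic c, 2 neighbours → 1 H
  atom 14: Cl (halogen, monovalent) → 0 H
Total hydrogens: 8.

8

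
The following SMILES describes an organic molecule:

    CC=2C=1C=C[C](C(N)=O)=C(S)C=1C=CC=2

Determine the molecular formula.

C12H11NOS

Walk through each heavy atom and fill implicit hydrogens from standard valence (C 4, N 3, O 2, S 2, halogen 1):
  atom 1: C, bond orders sum to 1 (valence 4) → 3 H
  atom 2: C, bond orders sum to 4 (valence 4) → 0 H
  atom 3: C, bond orders sum to 4 (valence 4) → 0 H
  atom 4: C, bond orders sum to 3 (valence 4) → 1 H
  atom 5: C, bond orders sum to 3 (valence 4) → 1 H
  atom 6: C with explicit H count 0
  atom 7: C, bond orders sum to 4 (valence 4) → 0 H
  atom 8: N, bond orders sum to 1 (valence 3) → 2 H
  atom 9: O, bond orders sum to 2 (valence 2) → 0 H
  atom 10: C, bond orders sum to 4 (valence 4) → 0 H
  atom 11: S, bond orders sum to 1 (valence 2) → 1 H
  atom 12: C, bond orders sum to 4 (valence 4) → 0 H
  atom 13: C, bond orders sum to 3 (valence 4) → 1 H
  atom 14: C, bond orders sum to 3 (valence 4) → 1 H
  atom 15: C, bond orders sum to 3 (valence 4) → 1 H
Totals → C:12, H:11, N:1, O:1, S:1.
In Hill order: C12H11NOS.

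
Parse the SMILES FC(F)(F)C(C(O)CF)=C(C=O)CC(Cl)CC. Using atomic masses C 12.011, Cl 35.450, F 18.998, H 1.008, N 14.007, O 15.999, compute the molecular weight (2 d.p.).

First, the molecular formula is C10H13ClF4O2 (counting implicit H from valence).
  C: 10 × 12.011 = 120.110
  Cl: 1 × 35.450 = 35.450
  F: 4 × 18.998 = 75.992
  H: 13 × 1.008 = 13.104
  O: 2 × 15.999 = 31.998
Sum: 10×12.011 + 1×35.450 + 4×18.998 + 13×1.008 + 2×15.999 = 276.654 → 276.65 g/mol.

276.65 g/mol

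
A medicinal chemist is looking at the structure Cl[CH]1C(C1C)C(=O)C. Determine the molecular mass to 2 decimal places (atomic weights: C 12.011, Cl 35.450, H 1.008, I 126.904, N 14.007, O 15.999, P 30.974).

132.59 g/mol

First, the molecular formula is C6H9ClO (counting implicit H from valence).
  C: 6 × 12.011 = 72.066
  Cl: 1 × 35.450 = 35.450
  H: 9 × 1.008 = 9.072
  O: 1 × 15.999 = 15.999
Sum: 6×12.011 + 1×35.450 + 9×1.008 + 1×15.999 = 132.587 → 132.59 g/mol.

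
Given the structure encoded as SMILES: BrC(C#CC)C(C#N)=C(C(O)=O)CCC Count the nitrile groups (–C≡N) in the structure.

The nitrile motif appears at heavy-atom position 7 in the SMILES.
Other groups present: 1 alkene, 1 alkyne, 1 carboxylic acid.
Nitrile count: 1.

1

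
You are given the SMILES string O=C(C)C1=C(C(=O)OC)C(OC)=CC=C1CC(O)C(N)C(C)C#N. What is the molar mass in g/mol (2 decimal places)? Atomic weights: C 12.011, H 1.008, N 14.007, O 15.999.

334.37 g/mol

First, the molecular formula is C17H22N2O5 (counting implicit H from valence).
  C: 17 × 12.011 = 204.187
  H: 22 × 1.008 = 22.176
  N: 2 × 14.007 = 28.014
  O: 5 × 15.999 = 79.995
Sum: 17×12.011 + 22×1.008 + 2×14.007 + 5×15.999 = 334.372 → 334.37 g/mol.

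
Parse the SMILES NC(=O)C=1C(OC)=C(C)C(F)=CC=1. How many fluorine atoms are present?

1

Scan the SMILES for F atoms (remember two-letter symbols like Cl and Br are single atoms).
Fluorine count: 1.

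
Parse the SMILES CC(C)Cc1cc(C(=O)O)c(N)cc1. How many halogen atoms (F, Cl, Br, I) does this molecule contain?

0

Scan the SMILES for the halogen motif — none present.
Groups that are present: 1 carboxylic acid, 1 primary amine.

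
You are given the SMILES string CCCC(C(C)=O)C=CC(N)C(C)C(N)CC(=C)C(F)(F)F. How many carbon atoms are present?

Count every carbon token in the SMILES (each C, including those in ring-closure positions and inside branches).
Carbon count: 16.

16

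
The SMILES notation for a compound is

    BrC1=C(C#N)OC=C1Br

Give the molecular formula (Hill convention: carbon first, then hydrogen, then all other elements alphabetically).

C5HBr2NO

Walk through each heavy atom and fill implicit hydrogens from standard valence (C 4, N 3, O 2, S 2, halogen 1):
  atom 1: Br (halogen, monovalent) → 0 H
  atom 2: C, bond orders sum to 4 (valence 4) → 0 H
  atom 3: C, bond orders sum to 4 (valence 4) → 0 H
  atom 4: C, bond orders sum to 4 (valence 4) → 0 H
  atom 5: N, bond orders sum to 3 (valence 3) → 0 H
  atom 6: O, bond orders sum to 2 (valence 2) → 0 H
  atom 7: C, bond orders sum to 3 (valence 4) → 1 H
  atom 8: C, bond orders sum to 4 (valence 4) → 0 H
  atom 9: Br (halogen, monovalent) → 0 H
Totals → C:5, H:1, Br:2, N:1, O:1.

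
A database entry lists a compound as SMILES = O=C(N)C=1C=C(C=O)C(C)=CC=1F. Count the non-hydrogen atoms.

Every atom symbol written in the SMILES (organic subset) is one heavy atom; implicit H are not written.
Heavy atoms by element → C:9, F:1, N:1, O:2.
Total: 13.

13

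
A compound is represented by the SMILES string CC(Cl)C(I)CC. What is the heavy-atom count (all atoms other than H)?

7

Every atom symbol written in the SMILES (organic subset) is one heavy atom; implicit H are not written.
Heavy atoms by element → C:5, Cl:1, I:1.
Total: 7.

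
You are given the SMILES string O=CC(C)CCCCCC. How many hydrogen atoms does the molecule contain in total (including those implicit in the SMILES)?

18

Walk through each heavy atom and fill implicit hydrogens from standard valence (C 4, N 3, O 2, S 2, halogen 1):
  atom 1: O, bond orders sum to 2 (valence 2) → 0 H
  atom 2: C, bond orders sum to 3 (valence 4) → 1 H
  atom 3: C, bond orders sum to 3 (valence 4) → 1 H
  atom 4: C, bond orders sum to 1 (valence 4) → 3 H
  atom 5: C, bond orders sum to 2 (valence 4) → 2 H
  atom 6: C, bond orders sum to 2 (valence 4) → 2 H
  atom 7: C, bond orders sum to 2 (valence 4) → 2 H
  atom 8: C, bond orders sum to 2 (valence 4) → 2 H
  atom 9: C, bond orders sum to 2 (valence 4) → 2 H
  atom 10: C, bond orders sum to 1 (valence 4) → 3 H
Total hydrogens: 18.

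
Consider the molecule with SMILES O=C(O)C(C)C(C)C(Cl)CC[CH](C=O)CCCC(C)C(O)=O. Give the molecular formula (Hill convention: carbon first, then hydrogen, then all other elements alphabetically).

Walk through each heavy atom and fill implicit hydrogens from standard valence (C 4, N 3, O 2, S 2, halogen 1):
  atom 1: O, bond orders sum to 2 (valence 2) → 0 H
  atom 2: C, bond orders sum to 4 (valence 4) → 0 H
  atom 3: O, bond orders sum to 1 (valence 2) → 1 H
  atom 4: C, bond orders sum to 3 (valence 4) → 1 H
  atom 5: C, bond orders sum to 1 (valence 4) → 3 H
  atom 6: C, bond orders sum to 3 (valence 4) → 1 H
  atom 7: C, bond orders sum to 1 (valence 4) → 3 H
  atom 8: C, bond orders sum to 3 (valence 4) → 1 H
  atom 9: Cl (halogen, monovalent) → 0 H
  atom 10: C, bond orders sum to 2 (valence 4) → 2 H
  atom 11: C, bond orders sum to 2 (valence 4) → 2 H
  atom 12: C with explicit H count 1
  atom 13: C, bond orders sum to 3 (valence 4) → 1 H
  atom 14: O, bond orders sum to 2 (valence 2) → 0 H
  atom 15: C, bond orders sum to 2 (valence 4) → 2 H
  atom 16: C, bond orders sum to 2 (valence 4) → 2 H
  atom 17: C, bond orders sum to 2 (valence 4) → 2 H
  atom 18: C, bond orders sum to 3 (valence 4) → 1 H
  atom 19: C, bond orders sum to 1 (valence 4) → 3 H
  atom 20: C, bond orders sum to 4 (valence 4) → 0 H
  atom 21: O, bond orders sum to 1 (valence 2) → 1 H
  atom 22: O, bond orders sum to 2 (valence 2) → 0 H
Totals → C:16, H:27, Cl:1, O:5.
In Hill order: C16H27ClO5.

C16H27ClO5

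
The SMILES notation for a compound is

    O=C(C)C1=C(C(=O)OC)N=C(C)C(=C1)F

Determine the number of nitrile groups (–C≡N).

Scan the SMILES for the nitrile motif — none present.
Groups that are present: 1 ester, 1 ketone.

0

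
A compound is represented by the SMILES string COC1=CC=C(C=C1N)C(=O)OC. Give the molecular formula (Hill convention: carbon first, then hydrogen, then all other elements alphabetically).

Walk through each heavy atom and fill implicit hydrogens from standard valence (C 4, N 3, O 2, S 2, halogen 1):
  atom 1: C, bond orders sum to 1 (valence 4) → 3 H
  atom 2: O, bond orders sum to 2 (valence 2) → 0 H
  atom 3: C, bond orders sum to 4 (valence 4) → 0 H
  atom 4: C, bond orders sum to 3 (valence 4) → 1 H
  atom 5: C, bond orders sum to 3 (valence 4) → 1 H
  atom 6: C, bond orders sum to 4 (valence 4) → 0 H
  atom 7: C, bond orders sum to 3 (valence 4) → 1 H
  atom 8: C, bond orders sum to 4 (valence 4) → 0 H
  atom 9: N, bond orders sum to 1 (valence 3) → 2 H
  atom 10: C, bond orders sum to 4 (valence 4) → 0 H
  atom 11: O, bond orders sum to 2 (valence 2) → 0 H
  atom 12: O, bond orders sum to 2 (valence 2) → 0 H
  atom 13: C, bond orders sum to 1 (valence 4) → 3 H
Totals → C:9, H:11, N:1, O:3.

C9H11NO3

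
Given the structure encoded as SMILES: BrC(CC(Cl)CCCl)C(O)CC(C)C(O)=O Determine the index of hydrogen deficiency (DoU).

Degree of unsaturation = (number of rings) + (number of π bonds).
Ring closures in the SMILES: 0.
π bonds: 1 double bond (each 1 DoU) → 1 DoU from unsaturation.
Total DoU = 0 + 1 = 1.

1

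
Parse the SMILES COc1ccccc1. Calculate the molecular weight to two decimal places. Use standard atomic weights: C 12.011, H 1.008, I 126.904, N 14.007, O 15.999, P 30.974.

First, the molecular formula is C7H8O (counting implicit H from valence).
  C: 7 × 12.011 = 84.077
  H: 8 × 1.008 = 8.064
  O: 1 × 15.999 = 15.999
Sum: 7×12.011 + 8×1.008 + 1×15.999 = 108.140 → 108.14 g/mol.

108.14 g/mol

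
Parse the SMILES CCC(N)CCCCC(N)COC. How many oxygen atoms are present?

1

Scan the SMILES for O atoms (remember two-letter symbols like Cl and Br are single atoms).
Oxygen count: 1.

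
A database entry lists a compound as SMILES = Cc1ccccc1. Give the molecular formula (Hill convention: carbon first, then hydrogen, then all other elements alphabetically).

C7H8

Walk through each heavy atom and fill implicit hydrogens from standard valence (C 4, N 3, O 2, S 2, halogen 1); for lowercase aromatic atoms, an aromatic c carries 1 H when it has two neighbours and 0 H with three, and aromatic n carries 0 H:
  atom 1: C, bond orders sum to 1 (valence 4) → 3 H
  atom 2: aromatic c, 3 neighbours → 0 H
  atom 3: aromatic c, 2 neighbours → 1 H
  atom 4: aromatic c, 2 neighbours → 1 H
  atom 5: aromatic c, 2 neighbours → 1 H
  atom 6: aromatic c, 2 neighbours → 1 H
  atom 7: aromatic c, 2 neighbours → 1 H
Totals → C:7, H:8.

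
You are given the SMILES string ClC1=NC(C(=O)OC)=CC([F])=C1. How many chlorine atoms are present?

1

Scan the SMILES for Cl atoms (remember two-letter symbols like Cl and Br are single atoms).
Chlorine count: 1.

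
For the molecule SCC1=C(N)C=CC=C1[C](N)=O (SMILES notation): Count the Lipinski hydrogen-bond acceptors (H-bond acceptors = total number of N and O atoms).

N atoms: 2; O atoms: 1.
Lipinski HBA = 2 + 1 = 3.

3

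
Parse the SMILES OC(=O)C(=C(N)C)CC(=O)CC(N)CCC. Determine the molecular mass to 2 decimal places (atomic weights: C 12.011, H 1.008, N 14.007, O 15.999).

228.29 g/mol

First, the molecular formula is C11H20N2O3 (counting implicit H from valence).
  C: 11 × 12.011 = 132.121
  H: 20 × 1.008 = 20.160
  N: 2 × 14.007 = 28.014
  O: 3 × 15.999 = 47.997
Sum: 11×12.011 + 20×1.008 + 2×14.007 + 3×15.999 = 228.292 → 228.29 g/mol.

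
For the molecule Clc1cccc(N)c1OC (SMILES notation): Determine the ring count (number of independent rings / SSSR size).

1

In SMILES, each pair of matching ring-closure digits denotes one ring-closing bond; the number of such bonds equals the number of independent rings.
Ring-closure bonds here: 1.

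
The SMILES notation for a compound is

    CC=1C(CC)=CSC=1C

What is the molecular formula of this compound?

C8H12S

Walk through each heavy atom and fill implicit hydrogens from standard valence (C 4, N 3, O 2, S 2, halogen 1):
  atom 1: C, bond orders sum to 1 (valence 4) → 3 H
  atom 2: C, bond orders sum to 4 (valence 4) → 0 H
  atom 3: C, bond orders sum to 4 (valence 4) → 0 H
  atom 4: C, bond orders sum to 2 (valence 4) → 2 H
  atom 5: C, bond orders sum to 1 (valence 4) → 3 H
  atom 6: C, bond orders sum to 3 (valence 4) → 1 H
  atom 7: S, bond orders sum to 2 (valence 2) → 0 H
  atom 8: C, bond orders sum to 4 (valence 4) → 0 H
  atom 9: C, bond orders sum to 1 (valence 4) → 3 H
Totals → C:8, H:12, S:1.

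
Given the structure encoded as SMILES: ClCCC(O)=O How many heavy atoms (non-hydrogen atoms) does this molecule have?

Every atom symbol written in the SMILES (organic subset) is one heavy atom; implicit H are not written.
Heavy atoms by element → C:3, Cl:1, O:2.
Total: 6.

6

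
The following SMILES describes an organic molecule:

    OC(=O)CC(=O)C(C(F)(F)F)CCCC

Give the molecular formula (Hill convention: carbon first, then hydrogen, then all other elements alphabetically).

Walk through each heavy atom and fill implicit hydrogens from standard valence (C 4, N 3, O 2, S 2, halogen 1):
  atom 1: O, bond orders sum to 1 (valence 2) → 1 H
  atom 2: C, bond orders sum to 4 (valence 4) → 0 H
  atom 3: O, bond orders sum to 2 (valence 2) → 0 H
  atom 4: C, bond orders sum to 2 (valence 4) → 2 H
  atom 5: C, bond orders sum to 4 (valence 4) → 0 H
  atom 6: O, bond orders sum to 2 (valence 2) → 0 H
  atom 7: C, bond orders sum to 3 (valence 4) → 1 H
  atom 8: C, bond orders sum to 4 (valence 4) → 0 H
  atom 9: F (halogen, monovalent) → 0 H
  atom 10: F (halogen, monovalent) → 0 H
  atom 11: F (halogen, monovalent) → 0 H
  atom 12: C, bond orders sum to 2 (valence 4) → 2 H
  atom 13: C, bond orders sum to 2 (valence 4) → 2 H
  atom 14: C, bond orders sum to 2 (valence 4) → 2 H
  atom 15: C, bond orders sum to 1 (valence 4) → 3 H
Totals → C:9, H:13, F:3, O:3.
In Hill order: C9H13F3O3.

C9H13F3O3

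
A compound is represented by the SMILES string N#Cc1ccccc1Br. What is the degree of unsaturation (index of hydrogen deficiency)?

Molecular formula: C7H4BrN.
DoU = (2C + 2 + N − H − X) / 2, where X is the halogen count and O/S are ignored.
    = (2·7 + 2 + 1 − 4 − 1) / 2 = 12 / 2 = 6.

6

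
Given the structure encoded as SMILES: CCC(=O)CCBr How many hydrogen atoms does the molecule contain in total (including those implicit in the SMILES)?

Walk through each heavy atom and fill implicit hydrogens from standard valence (C 4, N 3, O 2, S 2, halogen 1):
  atom 1: C, bond orders sum to 1 (valence 4) → 3 H
  atom 2: C, bond orders sum to 2 (valence 4) → 2 H
  atom 3: C, bond orders sum to 4 (valence 4) → 0 H
  atom 4: O, bond orders sum to 2 (valence 2) → 0 H
  atom 5: C, bond orders sum to 2 (valence 4) → 2 H
  atom 6: C, bond orders sum to 2 (valence 4) → 2 H
  atom 7: Br (halogen, monovalent) → 0 H
Total hydrogens: 9.

9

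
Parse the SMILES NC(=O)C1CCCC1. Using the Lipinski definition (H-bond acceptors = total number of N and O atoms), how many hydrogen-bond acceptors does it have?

2

N atoms: 1; O atoms: 1.
Lipinski HBA = 1 + 1 = 2.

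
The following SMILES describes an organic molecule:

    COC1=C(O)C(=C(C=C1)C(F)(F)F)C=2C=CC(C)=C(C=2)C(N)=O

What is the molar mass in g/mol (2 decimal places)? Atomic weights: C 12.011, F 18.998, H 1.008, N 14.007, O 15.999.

325.29 g/mol

First, the molecular formula is C16H14F3NO3 (counting implicit H from valence).
  C: 16 × 12.011 = 192.176
  F: 3 × 18.998 = 56.994
  H: 14 × 1.008 = 14.112
  N: 1 × 14.007 = 14.007
  O: 3 × 15.999 = 47.997
Sum: 16×12.011 + 3×18.998 + 14×1.008 + 1×14.007 + 3×15.999 = 325.286 → 325.29 g/mol.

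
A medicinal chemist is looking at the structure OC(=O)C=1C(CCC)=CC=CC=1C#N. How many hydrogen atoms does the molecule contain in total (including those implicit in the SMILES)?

Walk through each heavy atom and fill implicit hydrogens from standard valence (C 4, N 3, O 2, S 2, halogen 1):
  atom 1: O, bond orders sum to 1 (valence 2) → 1 H
  atom 2: C, bond orders sum to 4 (valence 4) → 0 H
  atom 3: O, bond orders sum to 2 (valence 2) → 0 H
  atom 4: C, bond orders sum to 4 (valence 4) → 0 H
  atom 5: C, bond orders sum to 4 (valence 4) → 0 H
  atom 6: C, bond orders sum to 2 (valence 4) → 2 H
  atom 7: C, bond orders sum to 2 (valence 4) → 2 H
  atom 8: C, bond orders sum to 1 (valence 4) → 3 H
  atom 9: C, bond orders sum to 3 (valence 4) → 1 H
  atom 10: C, bond orders sum to 3 (valence 4) → 1 H
  atom 11: C, bond orders sum to 3 (valence 4) → 1 H
  atom 12: C, bond orders sum to 4 (valence 4) → 0 H
  atom 13: C, bond orders sum to 4 (valence 4) → 0 H
  atom 14: N, bond orders sum to 3 (valence 3) → 0 H
Total hydrogens: 11.

11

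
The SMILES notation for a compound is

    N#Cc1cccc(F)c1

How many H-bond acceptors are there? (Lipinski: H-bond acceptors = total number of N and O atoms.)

N atoms: 1; O atoms: 0.
Lipinski HBA = 1 + 0 = 1.

1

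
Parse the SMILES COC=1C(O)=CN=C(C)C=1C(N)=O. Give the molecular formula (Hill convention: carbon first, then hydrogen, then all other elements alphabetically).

C8H10N2O3

Walk through each heavy atom and fill implicit hydrogens from standard valence (C 4, N 3, O 2, S 2, halogen 1):
  atom 1: C, bond orders sum to 1 (valence 4) → 3 H
  atom 2: O, bond orders sum to 2 (valence 2) → 0 H
  atom 3: C, bond orders sum to 4 (valence 4) → 0 H
  atom 4: C, bond orders sum to 4 (valence 4) → 0 H
  atom 5: O, bond orders sum to 1 (valence 2) → 1 H
  atom 6: C, bond orders sum to 3 (valence 4) → 1 H
  atom 7: N, bond orders sum to 3 (valence 3) → 0 H
  atom 8: C, bond orders sum to 4 (valence 4) → 0 H
  atom 9: C, bond orders sum to 1 (valence 4) → 3 H
  atom 10: C, bond orders sum to 4 (valence 4) → 0 H
  atom 11: C, bond orders sum to 4 (valence 4) → 0 H
  atom 12: N, bond orders sum to 1 (valence 3) → 2 H
  atom 13: O, bond orders sum to 2 (valence 2) → 0 H
Totals → C:8, H:10, N:2, O:3.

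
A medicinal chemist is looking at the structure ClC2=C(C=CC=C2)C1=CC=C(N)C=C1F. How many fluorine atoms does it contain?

Scan the SMILES for F atoms (remember two-letter symbols like Cl and Br are single atoms).
Fluorine count: 1.

1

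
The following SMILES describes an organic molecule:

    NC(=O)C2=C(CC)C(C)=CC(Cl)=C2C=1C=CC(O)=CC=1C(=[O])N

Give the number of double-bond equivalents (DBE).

Degree of unsaturation = (number of rings) + (number of π bonds).
Ring closures in the SMILES: 2.
π bonds: 8 double bonds (each 1 DoU) → 8 DoU from unsaturation.
Total DoU = 2 + 8 = 10.

10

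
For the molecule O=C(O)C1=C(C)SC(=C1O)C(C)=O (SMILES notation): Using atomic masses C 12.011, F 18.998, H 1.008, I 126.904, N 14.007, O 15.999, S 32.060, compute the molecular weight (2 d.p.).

200.21 g/mol

First, the molecular formula is C8H8O4S (counting implicit H from valence).
  C: 8 × 12.011 = 96.088
  H: 8 × 1.008 = 8.064
  O: 4 × 15.999 = 63.996
  S: 1 × 32.060 = 32.060
Sum: 8×12.011 + 8×1.008 + 4×15.999 + 1×32.060 = 200.208 → 200.21 g/mol.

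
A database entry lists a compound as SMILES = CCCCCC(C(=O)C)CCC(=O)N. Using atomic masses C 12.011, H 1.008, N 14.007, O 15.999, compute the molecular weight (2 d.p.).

First, the molecular formula is C11H21NO2 (counting implicit H from valence).
  C: 11 × 12.011 = 132.121
  H: 21 × 1.008 = 21.168
  N: 1 × 14.007 = 14.007
  O: 2 × 15.999 = 31.998
Sum: 11×12.011 + 21×1.008 + 1×14.007 + 2×15.999 = 199.294 → 199.29 g/mol.

199.29 g/mol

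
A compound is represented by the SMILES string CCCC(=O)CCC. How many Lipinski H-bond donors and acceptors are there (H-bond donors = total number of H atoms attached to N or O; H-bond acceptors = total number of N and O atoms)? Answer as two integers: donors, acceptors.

0, 1

Donors: find every N or O and count the H atoms it carries.
  atom 5 (O): bond orders sum to 2 → 0 H
Lipinski HBD = 0.
Acceptors: N atoms = 0, O atoms = 1 → HBA = 1.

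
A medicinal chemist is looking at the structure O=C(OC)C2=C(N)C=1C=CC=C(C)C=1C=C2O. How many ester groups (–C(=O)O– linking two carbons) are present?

1

The ester motif appears at heavy-atom position 2 in the SMILES.
Other groups present: 1 hydroxyl, 1 primary amine.
Ester count: 1.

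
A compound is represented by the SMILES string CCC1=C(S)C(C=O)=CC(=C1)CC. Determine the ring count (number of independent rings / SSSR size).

1

In SMILES, each pair of matching ring-closure digits denotes one ring-closing bond; the number of such bonds equals the number of independent rings.
Ring-closure bonds here: 1.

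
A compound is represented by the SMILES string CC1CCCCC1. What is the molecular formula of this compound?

C7H14

Walk through each heavy atom and fill implicit hydrogens from standard valence (C 4, N 3, O 2, S 2, halogen 1):
  atom 1: C, bond orders sum to 1 (valence 4) → 3 H
  atom 2: C, bond orders sum to 3 (valence 4) → 1 H
  atom 3: C, bond orders sum to 2 (valence 4) → 2 H
  atom 4: C, bond orders sum to 2 (valence 4) → 2 H
  atom 5: C, bond orders sum to 2 (valence 4) → 2 H
  atom 6: C, bond orders sum to 2 (valence 4) → 2 H
  atom 7: C, bond orders sum to 2 (valence 4) → 2 H
Totals → C:7, H:14.
In Hill order: C7H14.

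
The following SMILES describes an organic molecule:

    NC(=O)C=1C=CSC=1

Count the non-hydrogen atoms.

Every atom symbol written in the SMILES (organic subset) is one heavy atom; implicit H are not written.
Heavy atoms by element → C:5, N:1, O:1, S:1.
Total: 8.

8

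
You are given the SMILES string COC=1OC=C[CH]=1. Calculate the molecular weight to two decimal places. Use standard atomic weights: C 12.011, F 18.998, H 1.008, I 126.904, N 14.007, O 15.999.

98.10 g/mol

First, the molecular formula is C5H6O2 (counting implicit H from valence).
  C: 5 × 12.011 = 60.055
  H: 6 × 1.008 = 6.048
  O: 2 × 15.999 = 31.998
Sum: 5×12.011 + 6×1.008 + 2×15.999 = 98.101 → 98.10 g/mol.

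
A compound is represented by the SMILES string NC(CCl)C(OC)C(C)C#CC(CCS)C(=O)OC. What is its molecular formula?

C13H22ClNO3S

Walk through each heavy atom and fill implicit hydrogens from standard valence (C 4, N 3, O 2, S 2, halogen 1):
  atom 1: N, bond orders sum to 1 (valence 3) → 2 H
  atom 2: C, bond orders sum to 3 (valence 4) → 1 H
  atom 3: C, bond orders sum to 2 (valence 4) → 2 H
  atom 4: Cl (halogen, monovalent) → 0 H
  atom 5: C, bond orders sum to 3 (valence 4) → 1 H
  atom 6: O, bond orders sum to 2 (valence 2) → 0 H
  atom 7: C, bond orders sum to 1 (valence 4) → 3 H
  atom 8: C, bond orders sum to 3 (valence 4) → 1 H
  atom 9: C, bond orders sum to 1 (valence 4) → 3 H
  atom 10: C, bond orders sum to 4 (valence 4) → 0 H
  atom 11: C, bond orders sum to 4 (valence 4) → 0 H
  atom 12: C, bond orders sum to 3 (valence 4) → 1 H
  atom 13: C, bond orders sum to 2 (valence 4) → 2 H
  atom 14: C, bond orders sum to 2 (valence 4) → 2 H
  atom 15: S, bond orders sum to 1 (valence 2) → 1 H
  atom 16: C, bond orders sum to 4 (valence 4) → 0 H
  atom 17: O, bond orders sum to 2 (valence 2) → 0 H
  atom 18: O, bond orders sum to 2 (valence 2) → 0 H
  atom 19: C, bond orders sum to 1 (valence 4) → 3 H
Totals → C:13, H:22, Cl:1, N:1, O:3, S:1.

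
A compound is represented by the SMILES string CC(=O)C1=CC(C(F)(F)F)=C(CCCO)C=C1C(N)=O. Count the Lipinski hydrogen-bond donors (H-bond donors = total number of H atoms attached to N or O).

Donors: find every N or O and count the H atoms it carries.
  atom 3 (O): bond orders sum to 2 → 0 H
  atom 15 (O): bond orders sum to 1 → 1 H
  atom 19 (N): bond orders sum to 1 → 2 H
  atom 20 (O): bond orders sum to 2 → 0 H
Lipinski HBD = 3.

3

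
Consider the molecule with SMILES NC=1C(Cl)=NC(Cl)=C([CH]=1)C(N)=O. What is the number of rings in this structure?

1

In SMILES, each pair of matching ring-closure digits denotes one ring-closing bond; the number of such bonds equals the number of independent rings.
Ring-closure bonds here: 1.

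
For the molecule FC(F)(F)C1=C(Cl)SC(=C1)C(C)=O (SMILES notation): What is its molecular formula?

C7H4ClF3OS

Walk through each heavy atom and fill implicit hydrogens from standard valence (C 4, N 3, O 2, S 2, halogen 1):
  atom 1: F (halogen, monovalent) → 0 H
  atom 2: C, bond orders sum to 4 (valence 4) → 0 H
  atom 3: F (halogen, monovalent) → 0 H
  atom 4: F (halogen, monovalent) → 0 H
  atom 5: C, bond orders sum to 4 (valence 4) → 0 H
  atom 6: C, bond orders sum to 4 (valence 4) → 0 H
  atom 7: Cl (halogen, monovalent) → 0 H
  atom 8: S, bond orders sum to 2 (valence 2) → 0 H
  atom 9: C, bond orders sum to 4 (valence 4) → 0 H
  atom 10: C, bond orders sum to 3 (valence 4) → 1 H
  atom 11: C, bond orders sum to 4 (valence 4) → 0 H
  atom 12: C, bond orders sum to 1 (valence 4) → 3 H
  atom 13: O, bond orders sum to 2 (valence 2) → 0 H
Totals → C:7, H:4, Cl:1, F:3, O:1, S:1.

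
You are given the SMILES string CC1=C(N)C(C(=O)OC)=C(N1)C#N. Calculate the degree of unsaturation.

Degree of unsaturation = (number of rings) + (number of π bonds).
Ring closures in the SMILES: 1.
π bonds: 3 double bonds (each 1 DoU), 1 triple bond (each 2 DoU) → 5 DoU from unsaturation.
Total DoU = 1 + 5 = 6.

6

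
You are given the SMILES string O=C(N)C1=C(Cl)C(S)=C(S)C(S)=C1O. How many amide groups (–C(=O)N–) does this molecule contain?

The amide motif appears at heavy-atom position 2 in the SMILES.
Other groups present: 1 hydroxyl, 3 thiol.
Amide count: 1.

1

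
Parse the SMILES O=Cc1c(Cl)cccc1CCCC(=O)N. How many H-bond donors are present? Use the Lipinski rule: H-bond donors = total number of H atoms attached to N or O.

Donors: find every N or O and count the H atoms it carries.
  atom 1 (O): bond orders sum to 2 → 0 H
  atom 14 (O): bond orders sum to 2 → 0 H
  atom 15 (N): bond orders sum to 1 → 2 H
Lipinski HBD = 2.

2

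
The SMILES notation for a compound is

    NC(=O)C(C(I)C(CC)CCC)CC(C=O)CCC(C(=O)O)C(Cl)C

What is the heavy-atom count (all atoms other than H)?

Every atom symbol written in the SMILES (organic subset) is one heavy atom; implicit H are not written.
Heavy atoms by element → C:18, Cl:1, I:1, N:1, O:4.
Total: 25.

25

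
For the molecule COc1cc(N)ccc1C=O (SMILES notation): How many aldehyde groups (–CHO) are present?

1

The aldehyde motif appears at heavy-atom position 10 in the SMILES.
Other groups present: 1 ether, 1 primary amine.
Aldehyde count: 1.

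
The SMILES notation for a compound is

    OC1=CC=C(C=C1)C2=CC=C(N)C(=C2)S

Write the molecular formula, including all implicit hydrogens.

C12H11NOS

Walk through each heavy atom and fill implicit hydrogens from standard valence (C 4, N 3, O 2, S 2, halogen 1):
  atom 1: O, bond orders sum to 1 (valence 2) → 1 H
  atom 2: C, bond orders sum to 4 (valence 4) → 0 H
  atom 3: C, bond orders sum to 3 (valence 4) → 1 H
  atom 4: C, bond orders sum to 3 (valence 4) → 1 H
  atom 5: C, bond orders sum to 4 (valence 4) → 0 H
  atom 6: C, bond orders sum to 3 (valence 4) → 1 H
  atom 7: C, bond orders sum to 3 (valence 4) → 1 H
  atom 8: C, bond orders sum to 4 (valence 4) → 0 H
  atom 9: C, bond orders sum to 3 (valence 4) → 1 H
  atom 10: C, bond orders sum to 3 (valence 4) → 1 H
  atom 11: C, bond orders sum to 4 (valence 4) → 0 H
  atom 12: N, bond orders sum to 1 (valence 3) → 2 H
  atom 13: C, bond orders sum to 4 (valence 4) → 0 H
  atom 14: C, bond orders sum to 3 (valence 4) → 1 H
  atom 15: S, bond orders sum to 1 (valence 2) → 1 H
Totals → C:12, H:11, N:1, O:1, S:1.
In Hill order: C12H11NOS.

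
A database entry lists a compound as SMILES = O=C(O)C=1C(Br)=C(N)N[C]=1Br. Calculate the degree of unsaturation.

Molecular formula: C5H4Br2N2O2.
DoU = (2C + 2 + N − H − X) / 2, where X is the halogen count and O/S are ignored.
    = (2·5 + 2 + 2 − 4 − 2) / 2 = 8 / 2 = 4.

4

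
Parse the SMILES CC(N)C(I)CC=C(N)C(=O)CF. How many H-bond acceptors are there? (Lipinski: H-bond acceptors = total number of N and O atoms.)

N atoms: 2; O atoms: 1.
Lipinski HBA = 2 + 1 = 3.

3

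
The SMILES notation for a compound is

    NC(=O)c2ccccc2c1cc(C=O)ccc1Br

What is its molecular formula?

C14H10BrNO2

Walk through each heavy atom and fill implicit hydrogens from standard valence (C 4, N 3, O 2, S 2, halogen 1); for lowercase aromatic atoms, an aromatic c carries 1 H when it has two neighbours and 0 H with three, and aromatic n carries 0 H:
  atom 1: N, bond orders sum to 1 (valence 3) → 2 H
  atom 2: C, bond orders sum to 4 (valence 4) → 0 H
  atom 3: O, bond orders sum to 2 (valence 2) → 0 H
  atom 4: aromatic c, 3 neighbours → 0 H
  atom 5: aromatic c, 2 neighbours → 1 H
  atom 6: aromatic c, 2 neighbours → 1 H
  atom 7: aromatic c, 2 neighbours → 1 H
  atom 8: aromatic c, 2 neighbours → 1 H
  atom 9: aromatic c, 3 neighbours → 0 H
  atom 10: aromatic c, 3 neighbours → 0 H
  atom 11: aromatic c, 2 neighbours → 1 H
  atom 12: aromatic c, 3 neighbours → 0 H
  atom 13: C, bond orders sum to 3 (valence 4) → 1 H
  atom 14: O, bond orders sum to 2 (valence 2) → 0 H
  atom 15: aromatic c, 2 neighbours → 1 H
  atom 16: aromatic c, 2 neighbours → 1 H
  atom 17: aromatic c, 3 neighbours → 0 H
  atom 18: Br (halogen, monovalent) → 0 H
Totals → C:14, H:10, Br:1, N:1, O:2.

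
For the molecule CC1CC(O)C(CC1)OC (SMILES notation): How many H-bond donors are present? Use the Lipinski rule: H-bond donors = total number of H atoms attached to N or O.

1

Donors: find every N or O and count the H atoms it carries.
  atom 5 (O): bond orders sum to 1 → 1 H
  atom 9 (O): bond orders sum to 2 → 0 H
Lipinski HBD = 1.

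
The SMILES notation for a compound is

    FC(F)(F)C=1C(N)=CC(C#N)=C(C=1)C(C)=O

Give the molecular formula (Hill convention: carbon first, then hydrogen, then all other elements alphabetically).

C10H7F3N2O

Walk through each heavy atom and fill implicit hydrogens from standard valence (C 4, N 3, O 2, S 2, halogen 1):
  atom 1: F (halogen, monovalent) → 0 H
  atom 2: C, bond orders sum to 4 (valence 4) → 0 H
  atom 3: F (halogen, monovalent) → 0 H
  atom 4: F (halogen, monovalent) → 0 H
  atom 5: C, bond orders sum to 4 (valence 4) → 0 H
  atom 6: C, bond orders sum to 4 (valence 4) → 0 H
  atom 7: N, bond orders sum to 1 (valence 3) → 2 H
  atom 8: C, bond orders sum to 3 (valence 4) → 1 H
  atom 9: C, bond orders sum to 4 (valence 4) → 0 H
  atom 10: C, bond orders sum to 4 (valence 4) → 0 H
  atom 11: N, bond orders sum to 3 (valence 3) → 0 H
  atom 12: C, bond orders sum to 4 (valence 4) → 0 H
  atom 13: C, bond orders sum to 3 (valence 4) → 1 H
  atom 14: C, bond orders sum to 4 (valence 4) → 0 H
  atom 15: C, bond orders sum to 1 (valence 4) → 3 H
  atom 16: O, bond orders sum to 2 (valence 2) → 0 H
Totals → C:10, H:7, F:3, N:2, O:1.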